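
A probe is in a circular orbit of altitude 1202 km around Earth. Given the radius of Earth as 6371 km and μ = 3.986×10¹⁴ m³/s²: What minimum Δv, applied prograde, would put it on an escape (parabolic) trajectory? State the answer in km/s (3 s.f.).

Δv ≈ 3.01 km/s

r = 6371 + 1202 = 7573.0 km = 7.5730×10⁶ m.
Circular speed v_c = √(μ/r) = 7255 m/s.
Escape speed v_esc = √(2μ/r) = √2 × v_c = 10260 m/s.
Δv = v_esc − v_c = 3005 m/s = 3.005 km/s.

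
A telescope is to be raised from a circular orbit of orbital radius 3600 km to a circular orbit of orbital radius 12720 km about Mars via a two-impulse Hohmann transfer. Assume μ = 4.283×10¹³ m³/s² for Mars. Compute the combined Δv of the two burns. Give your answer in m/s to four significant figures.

Δv_total ≈ 1473 m/s

r₁ = 3600 km = 3.600×10⁶ m.
r₂ = 12720 km = 1.272×10⁷ m.
Transfer ellipse a_t = (r₁ + r₂)/2 = 8.160×10⁶ m.
At r₁: circular v_c1 = √(μ/r₁) = 3449 m/s; transfer-periapsis v_p = √[μ(2/r₁ − 1/a_t)] = 4306 m/s.
Δv₁ = v_p − v_c1 = 857.2 m/s.
At r₂: circular v_c2 = √(μ/r₂) = 1835 m/s; transfer-apoapsis v_a = √[μ(2/r₂ − 1/a_t)] = 1219 m/s.
Δv₂ = v_c2 − v_a = 616.2 m/s.
Total Δv = Δv₁ + Δv₂ = 1473 m/s.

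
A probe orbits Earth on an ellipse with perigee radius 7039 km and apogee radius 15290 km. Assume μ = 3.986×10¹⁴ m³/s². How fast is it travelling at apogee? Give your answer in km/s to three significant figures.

v ≈ 4.05 km/s

Semi-major axis a = (r_p + r_a)/2 = 11164 km = 1.116×10⁷ m.
Vis-viva: v² = μ(2/r − 1/a) = 3.986×10¹⁴ × (1.308×10⁻⁷ − 8.957×10⁻⁸) = 1.644×10⁷ m²/s².
v = 4054 m/s = 4.054 km/s.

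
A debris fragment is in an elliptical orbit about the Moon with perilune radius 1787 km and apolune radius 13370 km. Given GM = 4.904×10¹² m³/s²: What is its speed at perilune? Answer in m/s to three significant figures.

Semi-major axis a = (r_p + r_a)/2 = 7578.5 km = 7.578×10⁶ m.
Vis-viva: v² = μ(2/r − 1/a) = 4.904×10¹² × (1.119×10⁻⁶ − 1.320×10⁻⁷) = 4.841×10⁶ m²/s².
v = 2200 m/s.

v ≈ 2200 m/s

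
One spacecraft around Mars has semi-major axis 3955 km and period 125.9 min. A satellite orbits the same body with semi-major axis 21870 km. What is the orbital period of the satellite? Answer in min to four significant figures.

Kepler's third law: T² ∝ a³, so T₂ = T₁ (a₂/a₁)^(3/2).
a₂/a₁ = 5.530, (a₂/a₁)^(3/2) = 13.00.
T₂ = 125.9 × 13.00 = 1637 min.

T₂ ≈ 1637 min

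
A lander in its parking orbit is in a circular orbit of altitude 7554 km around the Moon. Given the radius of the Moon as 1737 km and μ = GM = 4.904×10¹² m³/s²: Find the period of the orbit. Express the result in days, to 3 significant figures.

r = 1737 + 7554 = 9291.0 km = 9.2910×10⁶ m.
Kepler's third law: T = 2π√(r³/μ) = 2π√((9.291×10⁶)³ / 4.904×10¹²).
r³/μ = 1.635×10⁸ s², so T = 2π × 1.279×10⁴ = 8.035×10⁴ s.
Converting: 8.035×10⁴ s ÷ 86400 = 0.93 days.

T ≈ 0.93 days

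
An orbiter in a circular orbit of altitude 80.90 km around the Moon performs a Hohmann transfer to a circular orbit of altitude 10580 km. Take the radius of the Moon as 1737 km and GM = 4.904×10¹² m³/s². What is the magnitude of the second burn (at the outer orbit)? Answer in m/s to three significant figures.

r₁ = 1737 + 80.90 = 1817.9 km = 1.8179×10⁶ m.
r₂ = 1737 + 10580 = 12317 km = 1.2317×10⁷ m.
Transfer ellipse a_t = (r₁ + r₂)/2 = 7.067×10⁶ m.
At r₁: circular v_c1 = √(μ/r₁) = 1642 m/s; transfer-perilune v_p = √[μ(2/r₁ − 1/a_t)] = 2168 m/s.
At r₂: circular v_c2 = √(μ/r₂) = 631.0 m/s; transfer-apolune v_a = √[μ(2/r₂ − 1/a_t)] = 320.0 m/s.
Δv₂ = v_c2 − v_a = 311.0 m/s.

Δv ≈ 311 m/s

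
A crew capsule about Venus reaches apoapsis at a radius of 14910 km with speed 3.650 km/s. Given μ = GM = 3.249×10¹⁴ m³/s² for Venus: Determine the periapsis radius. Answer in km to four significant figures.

periapsis radius ≈ 6565 km

r_a = 1.491×10⁷ m.
Specific energy ε = v²/2 − μ/r = -1.513×10⁷ J/kg, so a = −μ/(2ε) = 1.074×10⁷ m.
The apsides satisfy r_p + r_a = 2a, so the periapsis radius is 2a − r_a = 6.565×10⁶ m = 6564.6 km.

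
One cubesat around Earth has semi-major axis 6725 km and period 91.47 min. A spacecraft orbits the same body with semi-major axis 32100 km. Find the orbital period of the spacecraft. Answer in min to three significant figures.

T₂ ≈ 954 min

Kepler's third law: T² ∝ a³, so T₂ = T₁ (a₂/a₁)^(3/2).
a₂/a₁ = 4.773, (a₂/a₁)^(3/2) = 10.43.
T₂ = 91.47 × 10.43 = 953.9 min.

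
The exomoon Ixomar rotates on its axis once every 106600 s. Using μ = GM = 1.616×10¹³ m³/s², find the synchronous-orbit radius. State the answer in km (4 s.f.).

r_sync ≈ 16690 km

A synchronous orbit has period T, so by Kepler's third law a = (μT²/4π²)^(1/3).
μT²/4π² = 1.616×10¹³ × (1.066×10⁵)² / 39.48 = 4.652×10²¹ m³.
a = 1.669×10⁷ m = 16693 km.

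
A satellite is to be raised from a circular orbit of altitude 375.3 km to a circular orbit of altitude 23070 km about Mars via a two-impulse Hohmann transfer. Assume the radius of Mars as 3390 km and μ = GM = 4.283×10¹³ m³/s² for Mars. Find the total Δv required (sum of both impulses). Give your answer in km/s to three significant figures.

Δv_total ≈ 1.73 km/s

r₁ = 3390 + 375.3 = 3765.3 km = 3.7653×10⁶ m.
r₂ = 3390 + 23070 = 26460 km = 2.6460×10⁷ m.
Transfer ellipse a_t = (r₁ + r₂)/2 = 1.511×10⁷ m.
At r₁: circular v_c1 = √(μ/r₁) = 3373 m/s; transfer-periapsis v_p = √[μ(2/r₁ − 1/a_t)] = 4463 m/s.
Δv₁ = v_p − v_c1 = 1090 m/s.
At r₂: circular v_c2 = √(μ/r₂) = 1272 m/s; transfer-apoapsis v_a = √[μ(2/r₂ − 1/a_t)] = 635.1 m/s.
Δv₂ = v_c2 − v_a = 637.2 m/s.
Total Δv = Δv₁ + Δv₂ = 1727 m/s = 1.727 km/s.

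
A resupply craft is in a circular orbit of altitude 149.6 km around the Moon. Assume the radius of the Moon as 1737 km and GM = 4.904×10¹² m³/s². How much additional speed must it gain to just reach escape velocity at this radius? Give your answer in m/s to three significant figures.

r = 1737 + 149.6 = 1886.6 km = 1.8866×10⁶ m.
Circular speed v_c = √(μ/r) = 1612 m/s.
Escape speed v_esc = √(2μ/r) = √2 × v_c = 2280 m/s.
Δv = v_esc − v_c = 667.8 m/s.

Δv ≈ 668 m/s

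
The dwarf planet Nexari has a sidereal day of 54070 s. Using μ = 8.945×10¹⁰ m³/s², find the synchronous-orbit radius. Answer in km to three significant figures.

r_sync ≈ 1880 km

A synchronous orbit has period T, so by Kepler's third law a = (μT²/4π²)^(1/3).
μT²/4π² = 8.945×10¹⁰ × (5.407×10⁴)² / 39.48 = 6.624×10¹⁸ m³.
a = 1.878×10⁶ m = 1878.1 km.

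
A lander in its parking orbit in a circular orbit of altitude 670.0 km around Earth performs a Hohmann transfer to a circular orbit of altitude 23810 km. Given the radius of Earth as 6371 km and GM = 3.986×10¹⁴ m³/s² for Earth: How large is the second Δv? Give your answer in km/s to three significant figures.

r₁ = 6371 + 670.0 = 7041.0 km = 7.0410×10⁶ m.
r₂ = 6371 + 23810 = 30181 km = 3.0181×10⁷ m.
Transfer ellipse a_t = (r₁ + r₂)/2 = 1.861×10⁷ m.
At r₁: circular v_c1 = √(μ/r₁) = 7524 m/s; transfer-perigee v_p = √[μ(2/r₁ − 1/a_t)] = 9581 m/s.
At r₂: circular v_c2 = √(μ/r₂) = 3634 m/s; transfer-apogee v_a = √[μ(2/r₂ − 1/a_t)] = 2235 m/s.
Δv₂ = v_c2 − v_a = 1399 m/s.
= 1.399 km/s.

Δv ≈ 1.40 km/s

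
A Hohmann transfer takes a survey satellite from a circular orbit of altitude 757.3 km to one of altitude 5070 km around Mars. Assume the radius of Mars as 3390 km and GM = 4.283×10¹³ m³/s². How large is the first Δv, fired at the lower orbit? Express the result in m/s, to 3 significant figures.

r₁ = 3390 + 757.3 = 4147.3 km = 4.1473×10⁶ m.
r₂ = 3390 + 5070 = 8460.0 km = 8.4600×10⁶ m.
Transfer ellipse a_t = (r₁ + r₂)/2 = 6.304×10⁶ m.
At r₁: circular v_c1 = √(μ/r₁) = 3214 m/s; transfer-periapsis v_p = √[μ(2/r₁ − 1/a_t)] = 3723 m/s.
Δv₁ = v_p − v_c1 = 509.3 m/s.

Δv ≈ 509 m/s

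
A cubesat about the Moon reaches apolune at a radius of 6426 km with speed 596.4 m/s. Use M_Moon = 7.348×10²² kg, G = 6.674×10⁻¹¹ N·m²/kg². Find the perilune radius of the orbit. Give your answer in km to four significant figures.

perilune radius ≈ 1953 km

μ = GM = 6.674×10⁻¹¹ × 7.348×10²² = 4.904×10¹² m³/s².
r_a = 6.426×10⁶ m.
Specific energy ε = v²/2 − μ/r = -5.853×10⁵ J/kg, so a = −μ/(2ε) = 4.189×10⁶ m.
The apsides satisfy r_p + r_a = 2a, so the perilune radius is 2a − r_a = 1.953×10⁶ m = 1952.5 km.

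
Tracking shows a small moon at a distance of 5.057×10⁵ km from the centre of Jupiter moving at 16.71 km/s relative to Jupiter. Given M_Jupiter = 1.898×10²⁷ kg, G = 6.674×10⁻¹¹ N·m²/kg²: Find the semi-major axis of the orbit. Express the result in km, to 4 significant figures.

μ = GM = 6.674×10⁻¹¹ × 1.898×10²⁷ = 1.267×10¹⁷ m³/s².
r = 5.057×10⁸ m.
Vis-viva rearranged: 1/a = 2/r − v²/μ = 3.955×10⁻⁹ − 2.204×10⁻⁹ = 1.751×10⁻⁹ m⁻¹.
a = 5.712×10⁸ m = 5.7123×10⁵ km.

a ≈ 5.712×10⁵ km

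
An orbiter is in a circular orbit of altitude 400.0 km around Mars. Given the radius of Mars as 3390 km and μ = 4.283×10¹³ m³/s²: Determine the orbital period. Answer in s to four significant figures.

T ≈ 7084 s

r = 3390 + 400.0 = 3790.0 km = 3.7900×10⁶ m.
Kepler's third law: T = 2π√(r³/μ) = 2π√((3.790×10⁶)³ / 4.283×10¹³).
r³/μ = 1.271×10⁶ s², so T = 2π × 1.127×10³ = 7.084×10³ s.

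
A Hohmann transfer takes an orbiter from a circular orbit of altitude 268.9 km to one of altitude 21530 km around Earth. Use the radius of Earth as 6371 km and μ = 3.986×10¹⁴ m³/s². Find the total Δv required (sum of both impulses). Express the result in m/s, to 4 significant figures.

r₁ = 6371 + 268.9 = 6639.9 km = 6.6399×10⁶ m.
r₂ = 6371 + 21530 = 27901 km = 2.7901×10⁷ m.
Transfer ellipse a_t = (r₁ + r₂)/2 = 1.727×10⁷ m.
At r₁: circular v_c1 = √(μ/r₁) = 7748 m/s; transfer-perigee v_p = √[μ(2/r₁ − 1/a_t)] = 9848 m/s.
Δv₁ = v_p − v_c1 = 2100 m/s.
At r₂: circular v_c2 = √(μ/r₂) = 3780 m/s; transfer-apogee v_a = √[μ(2/r₂ − 1/a_t)] = 2344 m/s.
Δv₂ = v_c2 − v_a = 1436 m/s.
Total Δv = Δv₁ + Δv₂ = 3536 m/s.

Δv_total ≈ 3536 m/s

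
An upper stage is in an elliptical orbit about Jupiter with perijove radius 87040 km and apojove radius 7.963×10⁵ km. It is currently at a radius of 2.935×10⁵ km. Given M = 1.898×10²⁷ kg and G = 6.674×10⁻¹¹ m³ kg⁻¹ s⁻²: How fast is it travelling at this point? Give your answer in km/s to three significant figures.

v ≈ 24.0 km/s

μ = GM = 6.674×10⁻¹¹ × 1.898×10²⁷ = 1.267×10¹⁷ m³/s².
Semi-major axis a = (r_p + r_a)/2 = 4.4167×10⁵ km = 4.417×10⁸ m.
Vis-viva: v² = μ(2/r − 1/a) = 1.267×10¹⁷ × (6.814×10⁻⁹ − 2.264×10⁻⁹) = 5.764×10⁸ m²/s².
v = 24010 m/s = 24.01 km/s.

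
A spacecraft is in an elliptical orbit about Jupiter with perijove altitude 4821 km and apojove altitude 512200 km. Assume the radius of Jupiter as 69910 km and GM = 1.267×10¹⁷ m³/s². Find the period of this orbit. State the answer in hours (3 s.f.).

T ≈ 29.2 hours

r_p = 69910 + 4821 = 74731 km = 7.4731×10⁷ m.
r_a = 69910 + 512200 = 582110 km = 5.8211×10⁸ m.
Semi-major axis a = (r_p + r_a)/2 = (74731 + 5.8211×10⁵)/2 = 3.2842×10⁵ km = 3.284×10⁸ m.
By Kepler's third law T = 2π√(a³/μ) = 2π × 1.672×10⁴ = 1.051×10⁵ s.
= 29.18 hours.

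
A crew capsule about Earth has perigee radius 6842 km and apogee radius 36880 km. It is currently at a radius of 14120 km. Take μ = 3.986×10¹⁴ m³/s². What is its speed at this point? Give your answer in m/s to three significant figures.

Semi-major axis a = (r_p + r_a)/2 = 21861 km = 2.186×10⁷ m.
Vis-viva: v² = μ(2/r − 1/a) = 3.986×10¹⁴ × (1.416×10⁻⁷ − 4.574×10⁻⁸) = 3.823×10⁷ m²/s².
v = 6183 m/s.

v ≈ 6180 m/s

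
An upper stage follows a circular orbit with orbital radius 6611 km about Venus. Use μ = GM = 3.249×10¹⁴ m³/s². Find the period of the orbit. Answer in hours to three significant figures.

T ≈ 1.65 hours

r = 6611 km = 6.611×10⁶ m.
Kepler's third law: T = 2π√(r³/μ) = 2π√((6.611×10⁶)³ / 3.249×10¹⁴).
r³/μ = 8.893×10⁵ s², so T = 2π × 9.430×10² = 5.925×10³ s.
Converting: 5.925×10³ s ÷ 3600 = 1.646 hours.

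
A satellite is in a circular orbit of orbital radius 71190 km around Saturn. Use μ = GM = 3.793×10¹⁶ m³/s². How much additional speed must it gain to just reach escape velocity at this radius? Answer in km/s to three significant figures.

Δv ≈ 9.56 km/s

r = 71190 km = 7.119×10⁷ m.
Circular speed v_c = √(μ/r) = 23080 m/s.
Escape speed v_esc = √(2μ/r) = √2 × v_c = 32640 m/s.
Δv = v_esc − v_c = 9561 m/s = 9.561 km/s.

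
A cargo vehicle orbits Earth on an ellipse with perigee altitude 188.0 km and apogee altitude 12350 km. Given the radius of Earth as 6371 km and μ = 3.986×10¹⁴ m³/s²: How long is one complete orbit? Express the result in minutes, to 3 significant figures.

r_p = 6371 + 188.0 = 6559.0 km = 6.5590×10⁶ m.
r_a = 6371 + 12350 = 18721 km = 1.8721×10⁷ m.
Semi-major axis a = (r_p + r_a)/2 = (6559.0 + 18721)/2 = 12640 km = 1.264×10⁷ m.
By Kepler's third law T = 2π√(a³/μ) = 2π × 2.251×10³ = 1.414×10⁴ s.
= 235.7 minutes.

T ≈ 236 minutes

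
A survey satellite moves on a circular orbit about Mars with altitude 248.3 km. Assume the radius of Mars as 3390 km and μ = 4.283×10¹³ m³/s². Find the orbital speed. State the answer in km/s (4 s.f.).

v ≈ 3.431 km/s

r = 3390 + 248.3 = 3638.3 km = 3.6383×10⁶ m.
For a circular orbit v = √(μ/r) = √(4.283×10¹³ / 3.638×10⁶) = √(1.177×10⁷) = 3431 m/s.
That is 3.431 km/s.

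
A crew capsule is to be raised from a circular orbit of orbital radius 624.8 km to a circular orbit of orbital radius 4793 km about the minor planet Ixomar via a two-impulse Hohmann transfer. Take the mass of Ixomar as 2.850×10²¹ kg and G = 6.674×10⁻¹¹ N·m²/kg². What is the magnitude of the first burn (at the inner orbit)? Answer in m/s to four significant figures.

μ = GM = 6.674×10⁻¹¹ × 2.850×10²¹ = 1.902×10¹¹ m³/s².
r₁ = 624.8 km = 6.248×10⁵ m.
r₂ = 4793 km = 4.793×10⁶ m.
Transfer ellipse a_t = (r₁ + r₂)/2 = 2.709×10⁶ m.
At r₁: circular v_c1 = √(μ/r₁) = 551.8 m/s; transfer-periapsis v_p = √[μ(2/r₁ − 1/a_t)] = 733.9 m/s.
Δv₁ = v_p − v_c1 = 182.2 m/s.

Δv ≈ 182.2 m/s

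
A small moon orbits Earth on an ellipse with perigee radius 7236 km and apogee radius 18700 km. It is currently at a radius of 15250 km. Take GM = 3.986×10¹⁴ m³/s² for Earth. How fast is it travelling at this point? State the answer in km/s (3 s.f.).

v ≈ 4.64 km/s

Semi-major axis a = (r_p + r_a)/2 = 12968 km = 1.297×10⁷ m.
Vis-viva: v² = μ(2/r − 1/a) = 3.986×10¹⁴ × (1.311×10⁻⁷ − 7.711×10⁻⁸) = 2.154×10⁷ m²/s².
v = 4641 m/s = 4.641 km/s.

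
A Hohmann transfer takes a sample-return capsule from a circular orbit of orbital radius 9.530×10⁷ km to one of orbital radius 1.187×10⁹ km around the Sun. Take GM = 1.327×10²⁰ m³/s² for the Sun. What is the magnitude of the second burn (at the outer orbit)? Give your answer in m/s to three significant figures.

Δv ≈ 6500 m/s

r₁ = 9.530×10⁷ km = 9.530×10¹⁰ m.
r₂ = 1.187×10⁹ km = 1.187×10¹² m.
Transfer ellipse a_t = (r₁ + r₂)/2 = 6.412×10¹¹ m.
At r₁: circular v_c1 = √(μ/r₁) = 37320 m/s; transfer-perihelion v_p = √[μ(2/r₁ − 1/a_t)] = 50770 m/s.
At r₂: circular v_c2 = √(μ/r₂) = 10570 m/s; transfer-aphelion v_a = √[μ(2/r₂ − 1/a_t)] = 4076 m/s.
Δv₂ = v_c2 − v_a = 6497 m/s.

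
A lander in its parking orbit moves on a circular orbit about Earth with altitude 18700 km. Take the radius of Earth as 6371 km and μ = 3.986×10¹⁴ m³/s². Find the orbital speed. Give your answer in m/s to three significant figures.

v ≈ 3990 m/s

r = 6371 + 18700 = 25071 km = 2.5071×10⁷ m.
For a circular orbit v = √(μ/r) = √(3.986×10¹⁴ / 2.507×10⁷) = √(1.590×10⁷) = 3987 m/s.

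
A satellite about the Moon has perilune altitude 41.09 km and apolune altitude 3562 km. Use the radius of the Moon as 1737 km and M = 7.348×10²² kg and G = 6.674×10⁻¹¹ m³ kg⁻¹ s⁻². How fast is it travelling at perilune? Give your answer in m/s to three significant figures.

v ≈ 2030 m/s

μ = GM = 6.674×10⁻¹¹ × 7.348×10²² = 4.904×10¹² m³/s².
r_p = 1737 + 41.09 = 1778.1 km = 1.7781×10⁶ m.
r_a = 1737 + 3562 = 5299.0 km = 5.2990×10⁶ m.
Semi-major axis a = (r_p + r_a)/2 = 3538.5 km = 3.539×10⁶ m.
Vis-viva: v² = μ(2/r − 1/a) = 4.904×10¹² × (1.125×10⁻⁶ − 2.826×10⁻⁷) = 4.130×10⁶ m²/s².
v = 2032 m/s.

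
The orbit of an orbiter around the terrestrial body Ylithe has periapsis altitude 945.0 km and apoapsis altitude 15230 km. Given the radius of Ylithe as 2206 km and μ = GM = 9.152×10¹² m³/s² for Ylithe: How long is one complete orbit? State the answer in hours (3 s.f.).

r_p = 2206 + 945.0 = 3151.0 km = 3.1510×10⁶ m.
r_a = 2206 + 15230 = 17436 km = 1.7436×10⁷ m.
Semi-major axis a = (r_p + r_a)/2 = (3151.0 + 17436)/2 = 10294 km = 1.029×10⁷ m.
By Kepler's third law T = 2π√(a³/μ) = 2π × 1.092×10⁴ = 6.859×10⁴ s.
= 19.05 hours.

T ≈ 19.1 hours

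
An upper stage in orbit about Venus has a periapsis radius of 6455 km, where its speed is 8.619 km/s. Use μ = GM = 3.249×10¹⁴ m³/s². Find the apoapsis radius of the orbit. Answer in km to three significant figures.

r_p = 6.455×10⁶ m.
Specific energy ε = v²/2 − μ/r = -1.319×10⁷ J/kg, so a = −μ/(2ε) = 1.232×10⁷ m.
The apsides satisfy r_p + r_a = 2a, so the apoapsis radius is 2a − r_p = 1.818×10⁷ m = 18178 km.

apoapsis radius ≈ 18200 km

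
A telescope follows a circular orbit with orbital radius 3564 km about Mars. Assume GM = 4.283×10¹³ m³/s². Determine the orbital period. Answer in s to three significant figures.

r = 3564 km = 3.564×10⁶ m.
Kepler's third law: T = 2π√(r³/μ) = 2π√((3.564×10⁶)³ / 4.283×10¹³).
r³/μ = 1.057×10⁶ s², so T = 2π × 1.028×10³ = 6.460×10³ s.

T ≈ 6460 s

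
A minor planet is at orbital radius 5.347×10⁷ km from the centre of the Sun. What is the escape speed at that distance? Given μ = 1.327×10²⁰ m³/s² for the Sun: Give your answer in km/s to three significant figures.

v_esc ≈ 70.5 km/s

r = 5.347×10⁷ km = 5.347×10¹⁰ m.
Escape speed v_esc = √(2μ/r) = √(2 × 1.327×10²⁰ / 5.347×10¹⁰) = √(4.964×10⁹) = 70450 m/s.
= 70.45 km/s.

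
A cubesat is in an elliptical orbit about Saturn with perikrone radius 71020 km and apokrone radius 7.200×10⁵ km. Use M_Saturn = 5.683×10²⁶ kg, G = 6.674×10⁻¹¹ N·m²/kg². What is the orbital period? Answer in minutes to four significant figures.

μ = GM = 6.674×10⁻¹¹ × 5.683×10²⁶ = 3.793×10¹⁶ m³/s².
Semi-major axis a = (r_p + r_a)/2 = (71020 + 7.2000×10⁵)/2 = 3.9551×10⁵ km = 3.955×10⁸ m.
By Kepler's third law T = 2π√(a³/μ) = 2π × 4.039×10⁴ = 2.538×10⁵ s.
= 4229 minutes.

T ≈ 4229 minutes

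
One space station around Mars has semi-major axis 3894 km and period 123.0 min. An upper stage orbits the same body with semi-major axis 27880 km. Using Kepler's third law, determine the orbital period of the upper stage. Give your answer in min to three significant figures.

T₂ ≈ 2360 min

Kepler's third law: T² ∝ a³, so T₂ = T₁ (a₂/a₁)^(3/2).
a₂/a₁ = 7.160, (a₂/a₁)^(3/2) = 19.16.
T₂ = 123.0 × 19.16 = 2356 min.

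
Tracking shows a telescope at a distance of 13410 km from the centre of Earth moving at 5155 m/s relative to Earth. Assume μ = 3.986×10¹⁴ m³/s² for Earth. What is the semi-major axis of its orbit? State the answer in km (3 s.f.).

a ≈ 12100 km

r = 1.341×10⁷ m.
Specific orbital energy ε = v²/2 − μ/r = (5155)²/2 − 3.986×10¹⁴/1.341×10⁷ = -1.644×10⁷ J/kg.
Since ε = −μ/(2a), a = −μ/(2ε) = 1.213×10⁷ m = 12125 km.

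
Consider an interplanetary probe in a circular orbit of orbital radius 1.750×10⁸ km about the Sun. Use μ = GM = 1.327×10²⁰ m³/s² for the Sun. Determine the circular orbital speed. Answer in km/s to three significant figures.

v ≈ 27.5 km/s

r = 1.750×10⁸ km = 1.750×10¹¹ m.
For a circular orbit v = √(μ/r) = √(1.327×10²⁰ / 1.750×10¹¹) = √(7.583×10⁸) = 27540 m/s.
That is 27.54 km/s.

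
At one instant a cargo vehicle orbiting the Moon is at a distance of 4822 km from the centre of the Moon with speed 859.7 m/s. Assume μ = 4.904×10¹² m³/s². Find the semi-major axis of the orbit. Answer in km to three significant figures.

a ≈ 3790 km

r = 4.822×10⁶ m.
Vis-viva rearranged: 1/a = 2/r − v²/μ = 4.148×10⁻⁷ − 1.507×10⁻⁷ = 2.641×10⁻⁷ m⁻¹.
a = 3.787×10⁶ m = 3787.1 km.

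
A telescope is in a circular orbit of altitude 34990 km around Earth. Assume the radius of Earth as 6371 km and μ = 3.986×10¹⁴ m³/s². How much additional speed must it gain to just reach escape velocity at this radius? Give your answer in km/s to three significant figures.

Δv ≈ 1.29 km/s

r = 6371 + 34990 = 41361 km = 4.1361×10⁷ m.
Circular speed v_c = √(μ/r) = 3104 m/s.
Escape speed v_esc = √(2μ/r) = √2 × v_c = 4390 m/s.
Δv = v_esc − v_c = 1286 m/s = 1.286 km/s.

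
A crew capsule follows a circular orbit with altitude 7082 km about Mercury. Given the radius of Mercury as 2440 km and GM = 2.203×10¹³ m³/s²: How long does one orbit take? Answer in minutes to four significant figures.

T ≈ 655.6 minutes

r = 2440 + 7082 = 9522.0 km = 9.5220×10⁶ m.
Kepler's third law: T = 2π√(r³/μ) = 2π√((9.522×10⁶)³ / 2.203×10¹³).
r³/μ = 3.919×10⁷ s², so T = 2π × 6.260×10³ = 3.933×10⁴ s.
Converting: 3.933×10⁴ s ÷ 60.00 = 655.6 minutes.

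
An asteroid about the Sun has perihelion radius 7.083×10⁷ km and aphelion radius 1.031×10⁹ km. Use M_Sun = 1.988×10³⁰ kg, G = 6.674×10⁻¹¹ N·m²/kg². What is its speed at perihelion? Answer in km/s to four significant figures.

v ≈ 59.21 km/s

μ = GM = 6.674×10⁻¹¹ × 1.988×10³⁰ = 1.327×10²⁰ m³/s².
Semi-major axis a = (r_p + r_a)/2 = 5.5092×10⁸ km = 5.509×10¹¹ m.
Vis-viva: v² = μ(2/r − 1/a) = 1.327×10²⁰ × (2.824×10⁻¹¹ − 1.815×10⁻¹²) = 3.506×10⁹ m²/s².
v = 59210 m/s = 59.21 km/s.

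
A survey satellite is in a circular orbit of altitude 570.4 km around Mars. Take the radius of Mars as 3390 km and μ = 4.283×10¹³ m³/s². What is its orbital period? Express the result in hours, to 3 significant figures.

r = 3390 + 570.4 = 3960.4 km = 3.9604×10⁶ m.
Kepler's third law: T = 2π√(r³/μ) = 2π√((3.960×10⁶)³ / 4.283×10¹³).
r³/μ = 1.450×10⁶ s², so T = 2π × 1.204×10³ = 7.567×10³ s.
Converting: 7.567×10³ s ÷ 3600 = 2.102 hours.

T ≈ 2.10 hours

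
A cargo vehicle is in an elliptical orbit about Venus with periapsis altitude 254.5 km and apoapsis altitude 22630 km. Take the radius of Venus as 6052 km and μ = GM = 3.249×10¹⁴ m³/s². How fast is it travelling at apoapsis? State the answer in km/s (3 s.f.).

v ≈ 2.02 km/s

r_p = 6052 + 254.5 = 6306.5 km = 6.3065×10⁶ m.
r_a = 6052 + 22630 = 28682 km = 2.8682×10⁷ m.
Semi-major axis a = (r_p + r_a)/2 = 17494 km = 1.749×10⁷ m.
Vis-viva: v² = μ(2/r − 1/a) = 3.249×10¹⁴ × (6.973×10⁻⁸ − 5.716×10⁻⁸) = 4.084×10⁶ m²/s².
v = 2021 m/s = 2.021 km/s.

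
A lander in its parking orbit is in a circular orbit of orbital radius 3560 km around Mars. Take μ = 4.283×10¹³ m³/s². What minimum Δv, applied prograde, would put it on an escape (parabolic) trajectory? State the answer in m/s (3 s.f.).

r = 3560 km = 3.560×10⁶ m.
Circular speed v_c = √(μ/r) = 3469 m/s.
Escape speed v_esc = √(2μ/r) = √2 × v_c = 4905 m/s.
Δv = v_esc − v_c = 1437 m/s.

Δv ≈ 1440 m/s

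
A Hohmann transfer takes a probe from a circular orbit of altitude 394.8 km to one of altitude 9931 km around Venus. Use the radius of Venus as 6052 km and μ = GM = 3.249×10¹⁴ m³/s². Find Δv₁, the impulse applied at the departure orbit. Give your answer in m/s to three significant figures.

Δv ≈ 1380 m/s

r₁ = 6052 + 394.8 = 6446.8 km = 6.4468×10⁶ m.
r₂ = 6052 + 9931 = 15983 km = 1.5983×10⁷ m.
Transfer ellipse a_t = (r₁ + r₂)/2 = 1.121×10⁷ m.
At r₁: circular v_c1 = √(μ/r₁) = 7099 m/s; transfer-periapsis v_p = √[μ(2/r₁ − 1/a_t)] = 8475 m/s.
Δv₁ = v_p − v_c1 = 1376 m/s.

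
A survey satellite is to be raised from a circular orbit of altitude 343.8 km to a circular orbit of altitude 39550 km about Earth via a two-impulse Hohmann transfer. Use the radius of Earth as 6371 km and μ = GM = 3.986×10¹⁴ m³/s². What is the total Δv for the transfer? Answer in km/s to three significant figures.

r₁ = 6371 + 343.8 = 6714.8 km = 6.7148×10⁶ m.
r₂ = 6371 + 39550 = 45921 km = 4.5921×10⁷ m.
Transfer ellipse a_t = (r₁ + r₂)/2 = 2.632×10⁷ m.
At r₁: circular v_c1 = √(μ/r₁) = 7705 m/s; transfer-perigee v_p = √[μ(2/r₁ − 1/a_t)] = 10180 m/s.
Δv₁ = v_p − v_c1 = 2473 m/s.
At r₂: circular v_c2 = √(μ/r₂) = 2946 m/s; transfer-apogee v_a = √[μ(2/r₂ − 1/a_t)] = 1488 m/s.
Δv₂ = v_c2 − v_a = 1458 m/s.
Total Δv = Δv₁ + Δv₂ = 3931 m/s = 3.931 km/s.

Δv_total ≈ 3.93 km/s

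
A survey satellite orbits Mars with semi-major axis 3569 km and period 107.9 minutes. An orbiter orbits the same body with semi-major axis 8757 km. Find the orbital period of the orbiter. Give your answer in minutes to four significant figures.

T₂ ≈ 414.7 minutes

Kepler's third law: T² ∝ a³, so T₂ = T₁ (a₂/a₁)^(3/2).
a₂/a₁ = 2.454, (a₂/a₁)^(3/2) = 3.843.
T₂ = 107.9 × 3.843 = 414.7 minutes.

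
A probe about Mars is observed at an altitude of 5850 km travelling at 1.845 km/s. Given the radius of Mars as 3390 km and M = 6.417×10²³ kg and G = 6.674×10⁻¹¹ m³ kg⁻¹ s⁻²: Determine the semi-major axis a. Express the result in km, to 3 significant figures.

μ = GM = 6.674×10⁻¹¹ × 6.417×10²³ = 4.283×10¹³ m³/s².
r = 3390 + 5850 = 9240.0 km = 9.240×10⁶ m.
Vis-viva rearranged: 1/a = 2/r − v²/μ = 2.165×10⁻⁷ − 7.948×10⁻⁸ = 1.370×10⁻⁷ m⁻¹.
a = 7.301×10⁶ m = 7301.0 km.

a ≈ 7300 km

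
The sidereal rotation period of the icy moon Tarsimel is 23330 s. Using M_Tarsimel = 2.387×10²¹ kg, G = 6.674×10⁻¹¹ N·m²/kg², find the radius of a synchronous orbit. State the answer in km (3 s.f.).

μ = GM = 6.674×10⁻¹¹ × 2.387×10²¹ = 1.593×10¹¹ m³/s².
A synchronous orbit has period T, so by Kepler's third law a = (μT²/4π²)^(1/3).
μT²/4π² = 1.593×10¹¹ × (2.333×10⁴)² / 39.48 = 2.196×10¹⁸ m³.
a = 1.300×10⁶ m = 1299.9 km.

r_sync ≈ 1300 km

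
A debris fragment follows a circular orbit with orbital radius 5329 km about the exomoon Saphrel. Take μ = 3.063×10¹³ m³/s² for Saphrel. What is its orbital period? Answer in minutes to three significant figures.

r = 5329 km = 5.329×10⁶ m.
Kepler's third law: T = 2π√(r³/μ) = 2π√((5.329×10⁶)³ / 3.063×10¹³).
r³/μ = 4.941×10⁶ s², so T = 2π × 2.223×10³ = 1.397×10⁴ s.
Converting: 1.397×10⁴ s ÷ 60.00 = 232.8 minutes.

T ≈ 233 minutes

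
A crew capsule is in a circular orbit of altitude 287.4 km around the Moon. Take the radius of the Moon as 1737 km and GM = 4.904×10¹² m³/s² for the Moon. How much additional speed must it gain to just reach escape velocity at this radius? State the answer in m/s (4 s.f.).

r = 1737 + 287.4 = 2024.4 km = 2.0244×10⁶ m.
Circular speed v_c = √(μ/r) = 1556 m/s.
Escape speed v_esc = √(2μ/r) = √2 × v_c = 2201 m/s.
Δv = v_esc − v_c = 644.7 m/s.

Δv ≈ 644.7 m/s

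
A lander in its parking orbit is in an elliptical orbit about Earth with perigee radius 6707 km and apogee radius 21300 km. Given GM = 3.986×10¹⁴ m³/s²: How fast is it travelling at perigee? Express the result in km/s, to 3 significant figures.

v ≈ 9.51 km/s

Semi-major axis a = (r_p + r_a)/2 = 14004 km = 1.400×10⁷ m.
Vis-viva: v² = μ(2/r − 1/a) = 3.986×10¹⁴ × (2.982×10⁻⁷ − 7.141×10⁻⁸) = 9.040×10⁷ m²/s².
v = 9508 m/s = 9.508 km/s.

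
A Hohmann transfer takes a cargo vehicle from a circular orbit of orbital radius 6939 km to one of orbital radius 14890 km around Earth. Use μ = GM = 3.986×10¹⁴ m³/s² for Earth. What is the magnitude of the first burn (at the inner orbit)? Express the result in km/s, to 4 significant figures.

Δv ≈ 1.273 km/s

r₁ = 6939 km = 6.939×10⁶ m.
r₂ = 14890 km = 1.489×10⁷ m.
Transfer ellipse a_t = (r₁ + r₂)/2 = 1.091×10⁷ m.
At r₁: circular v_c1 = √(μ/r₁) = 7579 m/s; transfer-perigee v_p = √[μ(2/r₁ − 1/a_t)] = 8852 m/s.
Δv₁ = v_p − v_c1 = 1273 m/s.
= 1.273 km/s.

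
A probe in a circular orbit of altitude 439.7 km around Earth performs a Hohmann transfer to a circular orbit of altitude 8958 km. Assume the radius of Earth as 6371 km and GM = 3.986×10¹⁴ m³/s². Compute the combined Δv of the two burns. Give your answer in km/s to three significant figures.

Δv_total ≈ 2.45 km/s

r₁ = 6371 + 439.7 = 6810.7 km = 6.8107×10⁶ m.
r₂ = 6371 + 8958 = 15329 km = 1.5329×10⁷ m.
Transfer ellipse a_t = (r₁ + r₂)/2 = 1.107×10⁷ m.
At r₁: circular v_c1 = √(μ/r₁) = 7650 m/s; transfer-perigee v_p = √[μ(2/r₁ − 1/a_t)] = 9002 m/s.
Δv₁ = v_p − v_c1 = 1352 m/s.
At r₂: circular v_c2 = √(μ/r₂) = 5099 m/s; transfer-apogee v_a = √[μ(2/r₂ − 1/a_t)] = 4000 m/s.
Δv₂ = v_c2 − v_a = 1100 m/s.
Total Δv = Δv₁ + Δv₂ = 2452 m/s = 2.452 km/s.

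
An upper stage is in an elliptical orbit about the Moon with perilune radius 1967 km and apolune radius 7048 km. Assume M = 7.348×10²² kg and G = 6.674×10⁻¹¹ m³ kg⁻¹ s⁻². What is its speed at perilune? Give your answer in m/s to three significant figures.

v ≈ 1970 m/s

μ = GM = 6.674×10⁻¹¹ × 7.348×10²² = 4.904×10¹² m³/s².
Semi-major axis a = (r_p + r_a)/2 = 4507.5 km = 4.508×10⁶ m.
Vis-viva: v² = μ(2/r − 1/a) = 4.904×10¹² × (1.017×10⁻⁶ − 2.219×10⁻⁷) = 3.898×10⁶ m²/s².
v = 1974 m/s.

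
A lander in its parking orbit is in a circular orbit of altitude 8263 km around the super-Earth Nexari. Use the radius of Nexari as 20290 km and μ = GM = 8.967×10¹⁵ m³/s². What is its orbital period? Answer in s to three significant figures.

T ≈ 10100 s

r = 20290 + 8263 = 28553 km = 2.8553×10⁷ m.
Kepler's third law: T = 2π√(r³/μ) = 2π√((2.855×10⁷)³ / 8.967×10¹⁵).
r³/μ = 2.596×10⁶ s², so T = 2π × 1.611×10³ = 1.012×10⁴ s.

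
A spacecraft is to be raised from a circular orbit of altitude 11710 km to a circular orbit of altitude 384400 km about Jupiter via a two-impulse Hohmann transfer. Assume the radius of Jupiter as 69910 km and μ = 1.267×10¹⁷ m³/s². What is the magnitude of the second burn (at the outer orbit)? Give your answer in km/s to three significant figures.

r₁ = 69910 + 11710 = 81620 km = 8.1620×10⁷ m.
r₂ = 69910 + 384400 = 454310 km = 4.5431×10⁸ m.
Transfer ellipse a_t = (r₁ + r₂)/2 = 2.680×10⁸ m.
At r₁: circular v_c1 = √(μ/r₁) = 39400 m/s; transfer-perijove v_p = √[μ(2/r₁ − 1/a_t)] = 51300 m/s.
At r₂: circular v_c2 = √(μ/r₂) = 16700 m/s; transfer-apojove v_a = √[μ(2/r₂ − 1/a_t)] = 9217 m/s.
Δv₂ = v_c2 − v_a = 7483 m/s.
= 7.483 km/s.

Δv ≈ 7.48 km/s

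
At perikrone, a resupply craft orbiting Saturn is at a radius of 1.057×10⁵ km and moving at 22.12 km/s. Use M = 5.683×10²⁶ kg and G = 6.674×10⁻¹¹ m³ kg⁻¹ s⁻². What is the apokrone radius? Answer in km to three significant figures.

apokrone radius ≈ 2.26×10⁵ km

μ = GM = 6.674×10⁻¹¹ × 5.683×10²⁶ = 3.793×10¹⁶ m³/s².
r_p = 1.057×10⁸ m.
Specific energy ε = v²/2 − μ/r = -1.142×10⁸ J/kg, so a = −μ/(2ε) = 1.661×10⁸ m.
The apsides satisfy r_p + r_a = 2a, so the apokrone radius is 2a − r_p = 2.265×10⁸ m = 2.2647×10⁵ km.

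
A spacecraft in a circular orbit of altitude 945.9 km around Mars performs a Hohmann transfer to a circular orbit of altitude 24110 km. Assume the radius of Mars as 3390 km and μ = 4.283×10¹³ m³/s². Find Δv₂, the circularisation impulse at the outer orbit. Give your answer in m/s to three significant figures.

Δv ≈ 597 m/s

r₁ = 3390 + 945.9 = 4335.9 km = 4.3359×10⁶ m.
r₂ = 3390 + 24110 = 27500 km = 2.7500×10⁷ m.
Transfer ellipse a_t = (r₁ + r₂)/2 = 1.592×10⁷ m.
At r₁: circular v_c1 = √(μ/r₁) = 3143 m/s; transfer-periapsis v_p = √[μ(2/r₁ − 1/a_t)] = 4131 m/s.
At r₂: circular v_c2 = √(μ/r₂) = 1248 m/s; transfer-apoapsis v_a = √[μ(2/r₂ − 1/a_t)] = 651.3 m/s.
Δv₂ = v_c2 − v_a = 596.6 m/s.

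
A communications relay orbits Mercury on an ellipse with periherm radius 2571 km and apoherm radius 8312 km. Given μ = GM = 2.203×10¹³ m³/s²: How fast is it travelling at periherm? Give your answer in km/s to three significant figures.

v ≈ 3.62 km/s

Semi-major axis a = (r_p + r_a)/2 = 5441.5 km = 5.442×10⁶ m.
Vis-viva: v² = μ(2/r − 1/a) = 2.203×10¹³ × (7.779×10⁻⁷ − 1.838×10⁻⁷) = 1.309×10⁷ m²/s².
v = 3618 m/s = 3.618 km/s.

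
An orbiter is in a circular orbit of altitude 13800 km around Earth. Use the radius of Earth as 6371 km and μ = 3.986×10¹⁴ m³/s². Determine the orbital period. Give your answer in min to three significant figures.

T ≈ 475 min

r = 6371 + 13800 = 20171 km = 2.0171×10⁷ m.
Kepler's third law: T = 2π√(r³/μ) = 2π√((2.017×10⁷)³ / 3.986×10¹⁴).
r³/μ = 2.059×10⁷ s², so T = 2π × 4.538×10³ = 2.851×10⁴ s.
Converting: 2.851×10⁴ s ÷ 60.00 = 475.2 min.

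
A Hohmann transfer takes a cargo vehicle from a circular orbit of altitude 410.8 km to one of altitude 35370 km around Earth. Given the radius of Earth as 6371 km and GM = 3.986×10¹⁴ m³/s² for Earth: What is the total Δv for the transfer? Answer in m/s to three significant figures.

r₁ = 6371 + 410.8 = 6781.8 km = 6.7818×10⁶ m.
r₂ = 6371 + 35370 = 41741 km = 4.1741×10⁷ m.
Transfer ellipse a_t = (r₁ + r₂)/2 = 2.426×10⁷ m.
At r₁: circular v_c1 = √(μ/r₁) = 7666 m/s; transfer-perigee v_p = √[μ(2/r₁ − 1/a_t)] = 10060 m/s.
Δv₁ = v_p − v_c1 = 2389 m/s.
At r₂: circular v_c2 = √(μ/r₂) = 3090 m/s; transfer-apogee v_a = √[μ(2/r₂ − 1/a_t)] = 1634 m/s.
Δv₂ = v_c2 − v_a = 1456 m/s.
Total Δv = Δv₁ + Δv₂ = 3846 m/s.

Δv_total ≈ 3850 m/s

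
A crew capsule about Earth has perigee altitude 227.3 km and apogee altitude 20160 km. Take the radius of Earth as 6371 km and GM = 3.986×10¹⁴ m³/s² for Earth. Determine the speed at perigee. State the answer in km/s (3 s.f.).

v ≈ 9.84 km/s

r_p = 6371 + 227.3 = 6598.3 km = 6.5983×10⁶ m.
r_a = 6371 + 20160 = 26531 km = 2.6531×10⁷ m.
Semi-major axis a = (r_p + r_a)/2 = 16565 km = 1.656×10⁷ m.
Vis-viva: v² = μ(2/r − 1/a) = 3.986×10¹⁴ × (3.031×10⁻⁷ − 6.037×10⁻⁸) = 9.676×10⁷ m²/s².
v = 9836 m/s = 9.836 km/s.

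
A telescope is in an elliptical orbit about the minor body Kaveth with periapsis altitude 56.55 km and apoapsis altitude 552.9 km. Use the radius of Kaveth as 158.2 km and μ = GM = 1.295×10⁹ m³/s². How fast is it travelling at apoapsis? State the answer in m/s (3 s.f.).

v ≈ 29.1 m/s

r_p = 158.2 + 56.55 = 214.75 km = 2.1475×10⁵ m.
r_a = 158.2 + 552.9 = 711.10 km = 7.1110×10⁵ m.
Semi-major axis a = (r_p + r_a)/2 = 462.92 km = 4.629×10⁵ m.
Vis-viva: v² = μ(2/r − 1/a) = 1.295×10⁹ × (2.813×10⁻⁶ − 2.160×10⁻⁶) = 8.448×10² m²/s².
v = 29.07 m/s.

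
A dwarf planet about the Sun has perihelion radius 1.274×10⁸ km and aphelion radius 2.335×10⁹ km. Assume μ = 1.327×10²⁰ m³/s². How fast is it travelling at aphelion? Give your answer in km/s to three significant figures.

Semi-major axis a = (r_p + r_a)/2 = 1.2312×10⁹ km = 1.231×10¹² m.
Vis-viva: v² = μ(2/r − 1/a) = 1.327×10²⁰ × (8.565×10⁻¹³ − 8.122×10⁻¹³) = 5.881×10⁶ m²/s².
v = 2425 m/s = 2.425 km/s.

v ≈ 2.43 km/s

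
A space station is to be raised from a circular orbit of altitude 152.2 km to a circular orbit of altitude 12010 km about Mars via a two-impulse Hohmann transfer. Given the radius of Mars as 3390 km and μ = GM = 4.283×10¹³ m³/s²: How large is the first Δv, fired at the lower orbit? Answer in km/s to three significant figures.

Δv ≈ 0.957 km/s

r₁ = 3390 + 152.2 = 3542.2 km = 3.5422×10⁶ m.
r₂ = 3390 + 12010 = 15400 km = 1.5400×10⁷ m.
Transfer ellipse a_t = (r₁ + r₂)/2 = 9.471×10⁶ m.
At r₁: circular v_c1 = √(μ/r₁) = 3477 m/s; transfer-periapsis v_p = √[μ(2/r₁ − 1/a_t)] = 4434 m/s.
Δv₁ = v_p − v_c1 = 956.8 m/s.
= 0.9568 km/s.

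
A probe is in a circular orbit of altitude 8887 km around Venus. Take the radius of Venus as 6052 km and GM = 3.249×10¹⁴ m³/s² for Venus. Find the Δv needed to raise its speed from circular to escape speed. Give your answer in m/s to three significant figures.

r = 6052 + 8887 = 14939 km = 1.4939×10⁷ m.
Circular speed v_c = √(μ/r) = 4664 m/s.
Escape speed v_esc = √(2μ/r) = √2 × v_c = 6595 m/s.
Δv = v_esc − v_c = 1932 m/s.

Δv ≈ 1930 m/s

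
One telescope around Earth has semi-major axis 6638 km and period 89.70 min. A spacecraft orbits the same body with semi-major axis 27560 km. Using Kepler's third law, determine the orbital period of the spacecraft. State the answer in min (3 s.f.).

Kepler's third law: T² ∝ a³, so T₂ = T₁ (a₂/a₁)^(3/2).
a₂/a₁ = 4.152, (a₂/a₁)^(3/2) = 8.460.
T₂ = 89.70 × 8.460 = 758.8 min.

T₂ ≈ 759 min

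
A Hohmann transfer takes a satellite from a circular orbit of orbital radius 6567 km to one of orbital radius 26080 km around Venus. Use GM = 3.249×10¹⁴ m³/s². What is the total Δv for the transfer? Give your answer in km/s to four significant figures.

r₁ = 6567 km = 6.567×10⁶ m.
r₂ = 26080 km = 2.608×10⁷ m.
Transfer ellipse a_t = (r₁ + r₂)/2 = 1.632×10⁷ m.
At r₁: circular v_c1 = √(μ/r₁) = 7034 m/s; transfer-periapsis v_p = √[μ(2/r₁ − 1/a_t)] = 8891 m/s.
Δv₁ = v_p − v_c1 = 1857 m/s.
At r₂: circular v_c2 = √(μ/r₂) = 3530 m/s; transfer-apoapsis v_a = √[μ(2/r₂ − 1/a_t)] = 2239 m/s.
Δv₂ = v_c2 − v_a = 1291 m/s.
Total Δv = Δv₁ + Δv₂ = 3148 m/s = 3.148 km/s.

Δv_total ≈ 3.148 km/s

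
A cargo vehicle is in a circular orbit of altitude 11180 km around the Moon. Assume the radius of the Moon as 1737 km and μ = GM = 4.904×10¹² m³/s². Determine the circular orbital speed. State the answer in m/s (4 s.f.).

v ≈ 616.2 m/s

r = 1737 + 11180 = 12917 km = 1.2917×10⁷ m.
For a circular orbit v = √(μ/r) = √(4.904×10¹² / 1.292×10⁷) = √(3.797×10⁵) = 616.2 m/s.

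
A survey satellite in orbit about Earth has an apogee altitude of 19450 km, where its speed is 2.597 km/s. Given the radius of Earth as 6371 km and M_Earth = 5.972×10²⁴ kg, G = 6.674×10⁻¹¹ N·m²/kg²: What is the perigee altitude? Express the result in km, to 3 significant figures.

μ = GM = 6.674×10⁻¹¹ × 5.972×10²⁴ = 3.986×10¹⁴ m³/s².
r_a = 6371 + 19450 = 25821 km = 2.582×10⁷ m.
Specific energy ε = v²/2 − μ/r = -1.206×10⁷ J/kg, so a = −μ/(2ε) = 1.652×10⁷ m.
The apsides satisfy r_p + r_a = 2a, so the perigee radius is 2a − r_a = 7.218×10⁶ m = 7217.8 km.
Perigee altitude = 7217.8 − 6371 = 846.81 km.

perigee altitude ≈ 847 km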